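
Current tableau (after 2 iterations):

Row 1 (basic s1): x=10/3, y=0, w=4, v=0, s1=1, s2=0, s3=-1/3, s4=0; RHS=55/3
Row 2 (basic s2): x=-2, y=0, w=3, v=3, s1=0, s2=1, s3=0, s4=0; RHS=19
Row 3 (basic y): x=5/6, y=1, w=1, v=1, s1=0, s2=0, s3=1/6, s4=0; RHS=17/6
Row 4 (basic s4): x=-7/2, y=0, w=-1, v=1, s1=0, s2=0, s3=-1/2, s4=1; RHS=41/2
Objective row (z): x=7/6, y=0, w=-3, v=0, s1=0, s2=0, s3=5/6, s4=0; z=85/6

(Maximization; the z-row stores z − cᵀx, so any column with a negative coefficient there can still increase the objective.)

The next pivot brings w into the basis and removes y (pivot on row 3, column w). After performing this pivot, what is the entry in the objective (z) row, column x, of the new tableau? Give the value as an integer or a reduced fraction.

Pivot element is row 3, column w: 1.
Normalize row 3: new (row 3, x) = (5/6)/1 = 5/6.
z-row ← z-row − (-3)·(new row 3): 7/6 − (-3)·(5/6) = 11/3.

11/3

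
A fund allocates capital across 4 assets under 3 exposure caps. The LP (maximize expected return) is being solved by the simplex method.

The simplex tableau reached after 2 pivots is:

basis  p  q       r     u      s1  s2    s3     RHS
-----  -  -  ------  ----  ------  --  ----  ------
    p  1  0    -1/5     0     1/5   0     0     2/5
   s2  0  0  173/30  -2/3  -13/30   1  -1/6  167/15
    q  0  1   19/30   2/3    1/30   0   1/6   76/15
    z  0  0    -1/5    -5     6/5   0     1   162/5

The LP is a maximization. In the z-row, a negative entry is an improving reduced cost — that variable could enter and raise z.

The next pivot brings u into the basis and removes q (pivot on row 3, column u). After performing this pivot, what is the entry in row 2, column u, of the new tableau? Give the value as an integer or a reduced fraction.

Pivot element is row 3, column u: 2/3.
Normalize row 3: new (row 3, u) = (2/3)/(2/3) = 1.
row 2 ← row 2 − (-2/3)·(new row 3): -2/3 − (-2/3)·1 = 0.

0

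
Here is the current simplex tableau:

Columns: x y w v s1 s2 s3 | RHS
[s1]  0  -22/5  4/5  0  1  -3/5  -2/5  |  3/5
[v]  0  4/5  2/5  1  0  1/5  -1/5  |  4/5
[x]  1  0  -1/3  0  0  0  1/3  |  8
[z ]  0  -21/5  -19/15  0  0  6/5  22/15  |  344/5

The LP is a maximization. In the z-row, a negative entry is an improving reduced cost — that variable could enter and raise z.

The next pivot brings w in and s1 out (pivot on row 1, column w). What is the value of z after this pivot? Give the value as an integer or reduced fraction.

Minimum ratio for w: (3/5)/(4/5) = 3/4.
z changes by −(z-row coeff of w)·ratio = −(-19/15)·(3/4) = 19/20.
New z = 344/5 + (19/20) = 279/4.

279/4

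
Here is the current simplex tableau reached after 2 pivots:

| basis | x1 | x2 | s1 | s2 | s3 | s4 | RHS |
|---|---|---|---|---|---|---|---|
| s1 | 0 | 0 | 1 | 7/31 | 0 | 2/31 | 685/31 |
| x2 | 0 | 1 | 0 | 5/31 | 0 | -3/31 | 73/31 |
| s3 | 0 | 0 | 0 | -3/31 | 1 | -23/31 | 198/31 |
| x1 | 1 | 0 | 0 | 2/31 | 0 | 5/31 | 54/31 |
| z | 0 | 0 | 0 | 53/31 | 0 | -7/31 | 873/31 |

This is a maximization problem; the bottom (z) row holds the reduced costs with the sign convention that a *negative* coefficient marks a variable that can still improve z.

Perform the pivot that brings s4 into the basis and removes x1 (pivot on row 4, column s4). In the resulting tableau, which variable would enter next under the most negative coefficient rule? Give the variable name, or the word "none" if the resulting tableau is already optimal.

Pivot element 5/31. New z-row = old z-row − (-7/31)·(row 4/(5/31)).
Updated z-row coefficients: x1: 7/5, x2: 0, s1: 0, s2: 9/5, s3: 0, s4: 0.
No coefficient is strictly negative; the tableau after this pivot is optimal.

none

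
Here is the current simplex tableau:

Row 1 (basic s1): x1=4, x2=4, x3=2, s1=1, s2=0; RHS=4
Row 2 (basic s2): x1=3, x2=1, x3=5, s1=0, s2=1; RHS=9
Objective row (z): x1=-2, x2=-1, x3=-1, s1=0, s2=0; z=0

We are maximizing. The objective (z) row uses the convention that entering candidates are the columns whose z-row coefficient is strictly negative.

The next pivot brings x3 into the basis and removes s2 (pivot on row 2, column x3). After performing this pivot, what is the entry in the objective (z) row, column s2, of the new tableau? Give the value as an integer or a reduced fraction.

Pivot element is row 2, column x3: 5.
Normalize row 2: new (row 2, s2) = 1/5 = 1/5.
z-row ← z-row − (-1)·(new row 2): 0 − (-1)·(1/5) = 1/5.

1/5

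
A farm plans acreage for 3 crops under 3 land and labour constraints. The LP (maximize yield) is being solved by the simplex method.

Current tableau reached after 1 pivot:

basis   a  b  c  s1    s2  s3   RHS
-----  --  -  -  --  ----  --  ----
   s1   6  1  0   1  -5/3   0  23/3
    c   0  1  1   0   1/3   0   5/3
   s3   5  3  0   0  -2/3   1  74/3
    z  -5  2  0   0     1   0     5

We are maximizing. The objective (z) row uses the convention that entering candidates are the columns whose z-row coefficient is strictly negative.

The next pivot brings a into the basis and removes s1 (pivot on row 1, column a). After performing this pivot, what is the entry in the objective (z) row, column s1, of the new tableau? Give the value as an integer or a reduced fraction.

5/6

Pivot element is row 1, column a: 6.
Normalize row 1: new (row 1, s1) = 1/6 = 1/6.
z-row ← z-row − (-5)·(new row 1): 0 − (-5)·(1/6) = 5/6.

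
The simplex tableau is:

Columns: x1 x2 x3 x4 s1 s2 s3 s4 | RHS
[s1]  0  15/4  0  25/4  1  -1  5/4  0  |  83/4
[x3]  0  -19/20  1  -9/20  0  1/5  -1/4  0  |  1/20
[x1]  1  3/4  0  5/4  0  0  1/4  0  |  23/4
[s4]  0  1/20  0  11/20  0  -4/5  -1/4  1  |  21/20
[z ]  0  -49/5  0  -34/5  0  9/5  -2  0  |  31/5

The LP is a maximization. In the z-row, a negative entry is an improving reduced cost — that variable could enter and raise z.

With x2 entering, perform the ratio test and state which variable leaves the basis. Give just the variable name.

Ratios: row 1 (s1): (83/4)/(15/4) = 83/15; row 2 (x3): entry -19/20 ≤ 0, skip; row 3 (x1): (23/4)/(3/4) = 23/3; row 4 (s4): (21/20)/(1/20) = 21.
Minimum ratio 83/15 is in the s1 row, so s1 leaves.

s1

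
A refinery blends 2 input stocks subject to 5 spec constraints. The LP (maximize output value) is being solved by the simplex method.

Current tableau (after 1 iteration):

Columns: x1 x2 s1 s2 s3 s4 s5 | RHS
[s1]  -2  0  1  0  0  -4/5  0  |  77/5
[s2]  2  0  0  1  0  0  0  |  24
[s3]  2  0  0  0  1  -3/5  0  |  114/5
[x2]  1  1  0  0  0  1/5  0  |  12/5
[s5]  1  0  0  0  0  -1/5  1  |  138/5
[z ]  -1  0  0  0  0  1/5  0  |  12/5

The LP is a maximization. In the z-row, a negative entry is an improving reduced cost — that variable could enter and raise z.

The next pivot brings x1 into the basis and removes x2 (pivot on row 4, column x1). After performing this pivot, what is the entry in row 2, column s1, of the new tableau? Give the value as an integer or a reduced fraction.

Pivot element is row 4, column x1: 1.
Normalize row 4: new (row 4, s1) = 0/1 = 0.
row 2 ← row 2 − 2·(new row 4): 0 − 2·0 = 0.

0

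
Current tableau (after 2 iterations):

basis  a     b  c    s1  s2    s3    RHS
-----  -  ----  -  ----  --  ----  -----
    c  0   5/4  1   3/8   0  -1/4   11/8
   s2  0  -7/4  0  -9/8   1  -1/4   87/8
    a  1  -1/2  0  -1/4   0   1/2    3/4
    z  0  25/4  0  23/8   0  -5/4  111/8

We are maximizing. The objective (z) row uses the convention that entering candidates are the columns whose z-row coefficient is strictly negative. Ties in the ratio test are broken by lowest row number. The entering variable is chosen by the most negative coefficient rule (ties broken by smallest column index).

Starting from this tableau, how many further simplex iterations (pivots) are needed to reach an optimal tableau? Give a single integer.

pivot: s3 in, a out → z = 63/4
No improving column remains; optimal.

1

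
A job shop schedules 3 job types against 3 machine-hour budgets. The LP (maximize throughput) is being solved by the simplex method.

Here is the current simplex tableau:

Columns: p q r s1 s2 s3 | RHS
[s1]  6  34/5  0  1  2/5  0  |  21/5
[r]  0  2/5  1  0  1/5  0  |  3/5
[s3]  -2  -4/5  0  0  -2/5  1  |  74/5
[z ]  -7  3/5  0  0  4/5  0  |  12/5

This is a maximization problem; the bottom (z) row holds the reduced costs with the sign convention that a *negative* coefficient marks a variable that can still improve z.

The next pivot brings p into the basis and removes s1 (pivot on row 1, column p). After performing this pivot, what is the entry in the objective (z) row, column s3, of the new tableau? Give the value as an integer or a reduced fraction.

0

Pivot element is row 1, column p: 6.
Normalize row 1: new (row 1, s3) = 0/6 = 0.
z-row ← z-row − (-7)·(new row 1): 0 − (-7)·0 = 0.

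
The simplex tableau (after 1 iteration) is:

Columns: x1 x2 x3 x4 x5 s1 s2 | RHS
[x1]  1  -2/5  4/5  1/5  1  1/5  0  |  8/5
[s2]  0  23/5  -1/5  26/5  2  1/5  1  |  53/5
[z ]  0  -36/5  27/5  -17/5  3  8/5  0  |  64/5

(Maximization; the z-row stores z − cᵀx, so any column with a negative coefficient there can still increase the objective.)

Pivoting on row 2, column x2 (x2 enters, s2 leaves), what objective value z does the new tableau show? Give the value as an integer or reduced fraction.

Minimum ratio for x2: (53/5)/(23/5) = 53/23.
z changes by −(z-row coeff of x2)·ratio = −(-36/5)·(53/23) = 1908/115.
New z = 64/5 + (1908/115) = 676/23.

676/23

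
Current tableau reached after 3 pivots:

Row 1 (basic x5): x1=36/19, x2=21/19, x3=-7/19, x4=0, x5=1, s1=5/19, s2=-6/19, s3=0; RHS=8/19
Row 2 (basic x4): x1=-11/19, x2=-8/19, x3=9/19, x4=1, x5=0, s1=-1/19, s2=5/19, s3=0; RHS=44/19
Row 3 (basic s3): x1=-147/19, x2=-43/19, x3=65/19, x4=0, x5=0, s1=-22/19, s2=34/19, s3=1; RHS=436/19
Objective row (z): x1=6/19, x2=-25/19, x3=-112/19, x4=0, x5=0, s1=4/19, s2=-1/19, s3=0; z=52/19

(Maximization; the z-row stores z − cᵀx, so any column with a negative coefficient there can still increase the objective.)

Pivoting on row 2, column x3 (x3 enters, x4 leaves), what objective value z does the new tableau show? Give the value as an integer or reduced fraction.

284/9

Minimum ratio for x3: (44/19)/(9/19) = 44/9.
z changes by −(z-row coeff of x3)·ratio = −(-112/19)·(44/9) = 4928/171.
New z = 52/19 + (4928/171) = 284/9.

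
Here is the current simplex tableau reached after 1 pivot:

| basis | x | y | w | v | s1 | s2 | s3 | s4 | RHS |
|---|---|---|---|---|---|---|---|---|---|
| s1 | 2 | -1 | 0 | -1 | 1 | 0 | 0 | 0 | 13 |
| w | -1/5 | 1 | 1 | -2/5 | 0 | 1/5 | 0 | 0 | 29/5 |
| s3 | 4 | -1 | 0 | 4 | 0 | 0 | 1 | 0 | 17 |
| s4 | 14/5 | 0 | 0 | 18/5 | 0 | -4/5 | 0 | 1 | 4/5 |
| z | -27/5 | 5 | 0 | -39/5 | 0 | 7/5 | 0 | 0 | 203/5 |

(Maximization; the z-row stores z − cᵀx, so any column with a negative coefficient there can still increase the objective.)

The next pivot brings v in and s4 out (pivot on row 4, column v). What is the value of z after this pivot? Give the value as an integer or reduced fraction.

127/3

Minimum ratio for v: (4/5)/(18/5) = 2/9.
z changes by −(z-row coeff of v)·ratio = −(-39/5)·(2/9) = 26/15.
New z = 203/5 + (26/15) = 127/3.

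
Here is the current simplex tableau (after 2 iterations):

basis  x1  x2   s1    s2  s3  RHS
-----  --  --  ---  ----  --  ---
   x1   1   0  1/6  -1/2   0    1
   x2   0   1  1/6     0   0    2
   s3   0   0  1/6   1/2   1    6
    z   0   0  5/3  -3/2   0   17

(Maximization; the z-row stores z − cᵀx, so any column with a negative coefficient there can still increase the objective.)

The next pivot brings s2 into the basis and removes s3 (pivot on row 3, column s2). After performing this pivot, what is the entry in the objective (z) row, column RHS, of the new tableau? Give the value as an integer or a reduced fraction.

Pivot element is row 3, column s2: 1/2.
Normalize row 3: new (row 3, RHS) = 6/(1/2) = 12.
z-row ← z-row − (-3/2)·(new row 3): 17 − (-3/2)·12 = 35.

35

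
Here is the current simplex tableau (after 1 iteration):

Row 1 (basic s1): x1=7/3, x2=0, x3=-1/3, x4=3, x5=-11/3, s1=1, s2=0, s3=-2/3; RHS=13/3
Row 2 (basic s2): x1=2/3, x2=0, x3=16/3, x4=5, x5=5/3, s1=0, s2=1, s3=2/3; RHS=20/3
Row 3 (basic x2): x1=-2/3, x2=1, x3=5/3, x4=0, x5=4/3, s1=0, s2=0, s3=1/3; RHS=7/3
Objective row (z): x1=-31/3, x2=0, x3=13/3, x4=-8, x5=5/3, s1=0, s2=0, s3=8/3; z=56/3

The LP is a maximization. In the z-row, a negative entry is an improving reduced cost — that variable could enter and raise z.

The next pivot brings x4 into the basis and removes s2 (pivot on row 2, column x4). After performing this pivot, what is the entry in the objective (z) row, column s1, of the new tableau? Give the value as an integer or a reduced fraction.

Pivot element is row 2, column x4: 5.
Normalize row 2: new (row 2, s1) = 0/5 = 0.
z-row ← z-row − (-8)·(new row 2): 0 − (-8)·0 = 0.

0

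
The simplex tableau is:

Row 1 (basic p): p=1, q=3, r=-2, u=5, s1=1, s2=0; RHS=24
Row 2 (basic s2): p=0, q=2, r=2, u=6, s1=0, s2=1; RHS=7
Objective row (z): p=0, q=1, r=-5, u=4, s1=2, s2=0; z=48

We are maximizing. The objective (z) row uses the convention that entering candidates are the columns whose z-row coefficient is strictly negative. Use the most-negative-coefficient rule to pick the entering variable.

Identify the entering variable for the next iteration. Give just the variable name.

Objective-row coefficients: p: 0, q: 1, r: -5, u: 4, s1: 2, s2: 0.
The most negative is -5 in column r, so r enters.

r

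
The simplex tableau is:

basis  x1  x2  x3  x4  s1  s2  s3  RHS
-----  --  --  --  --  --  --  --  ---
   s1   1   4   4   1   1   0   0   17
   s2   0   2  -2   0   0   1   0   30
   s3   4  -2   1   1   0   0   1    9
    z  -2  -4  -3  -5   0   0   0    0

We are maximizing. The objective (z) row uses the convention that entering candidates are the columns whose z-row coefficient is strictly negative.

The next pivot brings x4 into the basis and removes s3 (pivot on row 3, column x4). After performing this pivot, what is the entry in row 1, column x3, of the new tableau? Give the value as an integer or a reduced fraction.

Pivot element is row 3, column x4: 1.
Normalize row 3: new (row 3, x3) = 1/1 = 1.
row 1 ← row 1 − 1·(new row 3): 4 − 1·1 = 3.

3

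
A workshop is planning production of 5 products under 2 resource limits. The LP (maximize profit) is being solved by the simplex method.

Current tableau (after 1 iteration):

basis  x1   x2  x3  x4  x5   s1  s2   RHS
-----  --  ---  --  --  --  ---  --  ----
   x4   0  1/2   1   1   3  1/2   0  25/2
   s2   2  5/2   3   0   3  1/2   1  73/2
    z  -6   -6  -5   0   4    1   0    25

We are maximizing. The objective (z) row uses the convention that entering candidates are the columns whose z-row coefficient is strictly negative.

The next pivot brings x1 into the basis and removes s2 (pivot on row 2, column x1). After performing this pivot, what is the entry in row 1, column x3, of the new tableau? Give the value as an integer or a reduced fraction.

1

Pivot element is row 2, column x1: 2.
Normalize row 2: new (row 2, x3) = 3/2 = 3/2.
row 1 ← row 1 − 0·(new row 2): 1 − 0·(3/2) = 1.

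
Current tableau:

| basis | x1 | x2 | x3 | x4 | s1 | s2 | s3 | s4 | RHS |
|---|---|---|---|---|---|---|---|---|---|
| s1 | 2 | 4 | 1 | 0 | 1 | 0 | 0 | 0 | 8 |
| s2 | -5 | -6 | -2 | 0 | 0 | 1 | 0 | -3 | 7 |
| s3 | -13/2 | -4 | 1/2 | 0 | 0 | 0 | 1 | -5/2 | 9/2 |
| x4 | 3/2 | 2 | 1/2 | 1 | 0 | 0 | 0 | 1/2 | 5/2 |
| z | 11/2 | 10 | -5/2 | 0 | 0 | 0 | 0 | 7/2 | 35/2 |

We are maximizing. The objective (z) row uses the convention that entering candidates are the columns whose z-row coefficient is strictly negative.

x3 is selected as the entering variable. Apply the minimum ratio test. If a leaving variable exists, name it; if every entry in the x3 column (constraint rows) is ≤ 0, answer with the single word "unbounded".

x4

Ratios: row 1 (s1): 8/1 = 8; row 2 (s2): entry -2 ≤ 0, skip; row 3 (s3): (9/2)/(1/2) = 9; row 4 (x4): (5/2)/(1/2) = 5.
Minimum ratio is in the x4 row, so x4 leaves.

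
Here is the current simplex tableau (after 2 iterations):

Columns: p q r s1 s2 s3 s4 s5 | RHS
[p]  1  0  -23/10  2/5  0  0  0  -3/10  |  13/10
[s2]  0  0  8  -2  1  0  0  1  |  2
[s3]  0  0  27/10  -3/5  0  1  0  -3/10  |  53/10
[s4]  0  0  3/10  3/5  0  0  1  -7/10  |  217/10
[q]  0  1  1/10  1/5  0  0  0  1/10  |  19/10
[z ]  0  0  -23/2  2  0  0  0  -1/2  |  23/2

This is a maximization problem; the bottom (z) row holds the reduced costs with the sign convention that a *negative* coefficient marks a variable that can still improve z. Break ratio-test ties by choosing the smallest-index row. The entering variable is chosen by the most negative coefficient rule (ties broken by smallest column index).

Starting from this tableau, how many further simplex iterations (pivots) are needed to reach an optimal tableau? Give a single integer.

pivot: r in, s2 out → z = 115/8
pivot: s1 in, q out → z = 65/3
No improving column remains; optimal.

2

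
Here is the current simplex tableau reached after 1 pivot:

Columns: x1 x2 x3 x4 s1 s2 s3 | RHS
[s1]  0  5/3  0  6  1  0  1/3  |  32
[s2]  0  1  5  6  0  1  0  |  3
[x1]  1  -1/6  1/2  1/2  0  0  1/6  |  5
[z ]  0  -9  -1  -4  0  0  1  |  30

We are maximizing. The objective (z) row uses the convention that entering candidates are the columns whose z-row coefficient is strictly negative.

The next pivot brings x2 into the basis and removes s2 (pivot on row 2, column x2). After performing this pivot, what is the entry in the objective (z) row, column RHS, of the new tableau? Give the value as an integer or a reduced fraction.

57

Pivot element is row 2, column x2: 1.
Normalize row 2: new (row 2, RHS) = 3/1 = 3.
z-row ← z-row − (-9)·(new row 2): 30 − (-9)·3 = 57.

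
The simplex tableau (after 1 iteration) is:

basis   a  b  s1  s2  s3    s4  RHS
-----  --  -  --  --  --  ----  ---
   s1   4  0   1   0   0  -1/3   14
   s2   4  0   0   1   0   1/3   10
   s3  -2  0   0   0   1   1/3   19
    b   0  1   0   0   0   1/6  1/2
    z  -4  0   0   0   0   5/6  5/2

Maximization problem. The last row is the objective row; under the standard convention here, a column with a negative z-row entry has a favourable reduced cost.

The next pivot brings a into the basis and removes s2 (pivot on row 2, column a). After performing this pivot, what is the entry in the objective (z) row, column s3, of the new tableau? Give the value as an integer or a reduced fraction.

Pivot element is row 2, column a: 4.
Normalize row 2: new (row 2, s3) = 0/4 = 0.
z-row ← z-row − (-4)·(new row 2): 0 − (-4)·0 = 0.

0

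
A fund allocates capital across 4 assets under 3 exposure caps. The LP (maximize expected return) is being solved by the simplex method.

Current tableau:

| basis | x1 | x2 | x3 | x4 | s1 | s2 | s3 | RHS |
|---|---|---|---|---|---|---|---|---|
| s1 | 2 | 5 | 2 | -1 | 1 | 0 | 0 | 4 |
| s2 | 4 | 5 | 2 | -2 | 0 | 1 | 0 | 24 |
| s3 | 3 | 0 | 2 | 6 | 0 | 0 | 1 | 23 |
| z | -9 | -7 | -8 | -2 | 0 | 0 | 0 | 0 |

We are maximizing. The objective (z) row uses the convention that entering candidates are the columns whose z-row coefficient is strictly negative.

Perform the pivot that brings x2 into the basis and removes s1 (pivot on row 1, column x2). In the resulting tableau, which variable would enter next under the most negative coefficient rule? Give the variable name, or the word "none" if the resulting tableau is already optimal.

Pivot element 5. New z-row = old z-row − (-7)·(row 1/5).
Updated z-row coefficients: x1: -31/5, x2: 0, x3: -26/5, x4: -17/5, s1: 7/5, s2: 0, s3: 0.
The most negative is -31/5 in column x1, so x1 would enter next.

x1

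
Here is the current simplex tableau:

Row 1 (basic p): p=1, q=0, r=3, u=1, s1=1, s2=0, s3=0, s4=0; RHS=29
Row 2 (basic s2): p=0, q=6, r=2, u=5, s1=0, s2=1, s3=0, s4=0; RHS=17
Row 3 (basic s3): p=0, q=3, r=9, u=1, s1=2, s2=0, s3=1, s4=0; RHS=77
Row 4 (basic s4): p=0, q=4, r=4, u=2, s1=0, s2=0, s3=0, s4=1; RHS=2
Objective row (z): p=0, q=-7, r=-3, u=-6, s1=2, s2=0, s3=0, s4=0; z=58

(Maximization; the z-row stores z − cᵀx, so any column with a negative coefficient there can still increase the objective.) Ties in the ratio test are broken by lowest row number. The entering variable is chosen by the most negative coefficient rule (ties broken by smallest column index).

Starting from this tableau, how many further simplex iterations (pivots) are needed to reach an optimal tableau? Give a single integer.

pivot: q in, s4 out → z = 123/2
pivot: u in, q out → z = 64
No improving column remains; optimal.

2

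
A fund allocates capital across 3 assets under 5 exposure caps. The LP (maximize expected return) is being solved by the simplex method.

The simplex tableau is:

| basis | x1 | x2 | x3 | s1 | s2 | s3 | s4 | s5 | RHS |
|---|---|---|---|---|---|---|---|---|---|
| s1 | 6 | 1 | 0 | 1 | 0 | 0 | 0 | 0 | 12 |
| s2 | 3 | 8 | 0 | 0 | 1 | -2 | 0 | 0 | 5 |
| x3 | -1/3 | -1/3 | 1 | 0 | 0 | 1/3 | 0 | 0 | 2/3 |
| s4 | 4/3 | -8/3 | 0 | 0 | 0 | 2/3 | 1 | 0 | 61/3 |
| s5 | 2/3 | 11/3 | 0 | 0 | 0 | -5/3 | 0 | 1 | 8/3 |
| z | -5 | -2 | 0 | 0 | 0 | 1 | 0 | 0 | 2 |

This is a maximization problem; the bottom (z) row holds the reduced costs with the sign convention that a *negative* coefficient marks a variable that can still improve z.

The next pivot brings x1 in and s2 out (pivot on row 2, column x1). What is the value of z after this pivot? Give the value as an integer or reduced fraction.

31/3

Minimum ratio for x1: 5/3 = 5/3.
z changes by −(z-row coeff of x1)·ratio = −(-5)·(5/3) = 25/3.
New z = 2 + (25/3) = 31/3.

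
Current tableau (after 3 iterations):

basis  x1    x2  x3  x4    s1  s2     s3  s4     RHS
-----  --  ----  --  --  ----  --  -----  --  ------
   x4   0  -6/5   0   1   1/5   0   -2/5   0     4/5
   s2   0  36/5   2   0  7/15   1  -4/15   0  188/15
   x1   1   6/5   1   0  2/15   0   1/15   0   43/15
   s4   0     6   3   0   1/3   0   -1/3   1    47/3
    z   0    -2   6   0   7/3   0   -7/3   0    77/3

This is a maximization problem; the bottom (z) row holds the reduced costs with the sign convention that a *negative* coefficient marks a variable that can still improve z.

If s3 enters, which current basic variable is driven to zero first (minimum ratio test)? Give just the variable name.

x1

Ratios: row 1 (x4): entry -2/5 ≤ 0, skip; row 2 (s2): entry -4/15 ≤ 0, skip; row 3 (x1): (43/15)/(1/15) = 43; row 4 (s4): entry -1/3 ≤ 0, skip.
Minimum ratio 43 is in the x1 row, so x1 leaves.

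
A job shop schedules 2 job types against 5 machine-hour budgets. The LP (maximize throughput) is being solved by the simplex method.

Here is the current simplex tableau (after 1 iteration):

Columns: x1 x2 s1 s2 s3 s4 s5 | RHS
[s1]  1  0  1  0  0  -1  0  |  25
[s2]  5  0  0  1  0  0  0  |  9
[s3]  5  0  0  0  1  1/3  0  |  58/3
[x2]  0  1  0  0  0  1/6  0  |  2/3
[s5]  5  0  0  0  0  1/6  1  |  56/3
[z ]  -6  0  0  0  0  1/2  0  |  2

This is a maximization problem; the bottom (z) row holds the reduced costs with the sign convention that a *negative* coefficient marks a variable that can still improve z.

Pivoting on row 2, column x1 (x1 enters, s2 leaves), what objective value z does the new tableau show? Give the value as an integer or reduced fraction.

64/5

Minimum ratio for x1: 9/5 = 9/5.
z changes by −(z-row coeff of x1)·ratio = −(-6)·(9/5) = 54/5.
New z = 2 + (54/5) = 64/5.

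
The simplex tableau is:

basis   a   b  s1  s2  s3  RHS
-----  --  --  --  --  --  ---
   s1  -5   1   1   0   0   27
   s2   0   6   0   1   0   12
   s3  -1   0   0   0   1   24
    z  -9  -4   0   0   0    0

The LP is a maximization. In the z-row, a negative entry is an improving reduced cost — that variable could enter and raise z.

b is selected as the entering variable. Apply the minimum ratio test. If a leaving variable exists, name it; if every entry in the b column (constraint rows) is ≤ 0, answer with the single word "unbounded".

s2

Ratios: row 1 (s1): 27/1 = 27; row 2 (s2): 12/6 = 2; row 3 (s3): entry 0 ≤ 0, skip.
Minimum ratio is in the s2 row, so s2 leaves.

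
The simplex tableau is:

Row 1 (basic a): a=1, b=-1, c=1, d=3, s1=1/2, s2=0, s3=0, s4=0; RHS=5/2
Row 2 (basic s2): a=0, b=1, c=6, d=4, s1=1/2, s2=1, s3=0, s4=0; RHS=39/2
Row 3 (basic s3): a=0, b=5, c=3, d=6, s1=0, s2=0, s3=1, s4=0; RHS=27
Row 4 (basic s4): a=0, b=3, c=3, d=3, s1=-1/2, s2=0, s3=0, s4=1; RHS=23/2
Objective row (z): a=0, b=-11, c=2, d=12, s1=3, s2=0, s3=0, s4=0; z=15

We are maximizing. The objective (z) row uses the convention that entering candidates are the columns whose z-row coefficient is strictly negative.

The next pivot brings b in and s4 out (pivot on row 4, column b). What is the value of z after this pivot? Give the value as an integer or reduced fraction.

Minimum ratio for b: (23/2)/3 = 23/6.
z changes by −(z-row coeff of b)·ratio = −(-11)·(23/6) = 253/6.
New z = 15 + (253/6) = 343/6.

343/6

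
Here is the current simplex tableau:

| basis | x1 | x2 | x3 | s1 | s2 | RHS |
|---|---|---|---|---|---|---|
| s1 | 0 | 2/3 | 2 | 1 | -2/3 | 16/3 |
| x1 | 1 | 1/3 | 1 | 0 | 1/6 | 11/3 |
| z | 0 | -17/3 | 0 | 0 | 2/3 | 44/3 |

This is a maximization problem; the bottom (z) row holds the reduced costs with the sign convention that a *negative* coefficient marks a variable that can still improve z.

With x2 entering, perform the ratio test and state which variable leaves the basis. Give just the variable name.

s1

Ratios: row 1 (s1): (16/3)/(2/3) = 8; row 2 (x1): (11/3)/(1/3) = 11.
Minimum ratio 8 is in the s1 row, so s1 leaves.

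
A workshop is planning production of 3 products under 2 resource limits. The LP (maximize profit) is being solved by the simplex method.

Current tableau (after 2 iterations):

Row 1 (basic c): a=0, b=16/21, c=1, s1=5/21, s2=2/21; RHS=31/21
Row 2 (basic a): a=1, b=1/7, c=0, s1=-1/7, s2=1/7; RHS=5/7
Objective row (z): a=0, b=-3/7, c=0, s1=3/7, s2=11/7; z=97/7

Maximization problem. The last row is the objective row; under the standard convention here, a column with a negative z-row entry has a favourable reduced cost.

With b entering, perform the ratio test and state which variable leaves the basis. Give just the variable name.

Ratios: row 1 (c): (31/21)/(16/21) = 31/16; row 2 (a): (5/7)/(1/7) = 5.
Minimum ratio 31/16 is in the c row, so c leaves.

c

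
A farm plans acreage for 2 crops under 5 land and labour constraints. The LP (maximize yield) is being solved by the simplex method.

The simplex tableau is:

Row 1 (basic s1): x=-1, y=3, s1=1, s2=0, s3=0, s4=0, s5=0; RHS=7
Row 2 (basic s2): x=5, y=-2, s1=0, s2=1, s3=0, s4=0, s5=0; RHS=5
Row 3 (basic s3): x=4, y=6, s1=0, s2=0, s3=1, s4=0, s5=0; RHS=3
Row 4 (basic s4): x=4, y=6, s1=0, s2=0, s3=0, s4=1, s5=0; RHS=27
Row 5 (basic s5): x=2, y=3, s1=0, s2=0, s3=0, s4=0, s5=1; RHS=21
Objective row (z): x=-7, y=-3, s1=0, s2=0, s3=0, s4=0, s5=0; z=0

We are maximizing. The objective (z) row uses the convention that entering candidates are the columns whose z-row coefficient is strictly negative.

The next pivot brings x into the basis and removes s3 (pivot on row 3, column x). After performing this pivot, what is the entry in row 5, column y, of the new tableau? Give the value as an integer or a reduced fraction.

0

Pivot element is row 3, column x: 4.
Normalize row 3: new (row 3, y) = 6/4 = 3/2.
row 5 ← row 5 − 2·(new row 3): 3 − 2·(3/2) = 0.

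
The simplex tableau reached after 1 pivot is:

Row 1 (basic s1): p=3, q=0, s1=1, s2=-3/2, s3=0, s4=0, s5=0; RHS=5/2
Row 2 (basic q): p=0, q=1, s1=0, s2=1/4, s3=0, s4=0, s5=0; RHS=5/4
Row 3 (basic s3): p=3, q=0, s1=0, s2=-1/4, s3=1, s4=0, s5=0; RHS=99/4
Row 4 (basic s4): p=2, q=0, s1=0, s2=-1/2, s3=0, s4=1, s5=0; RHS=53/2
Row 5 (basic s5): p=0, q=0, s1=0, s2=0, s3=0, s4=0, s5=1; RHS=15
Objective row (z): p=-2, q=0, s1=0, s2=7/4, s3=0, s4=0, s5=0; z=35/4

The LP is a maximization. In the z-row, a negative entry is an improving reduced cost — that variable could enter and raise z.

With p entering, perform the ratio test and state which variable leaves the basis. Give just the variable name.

s1

Ratios: row 1 (s1): (5/2)/3 = 5/6; row 2 (q): entry 0 ≤ 0, skip; row 3 (s3): (99/4)/3 = 33/4; row 4 (s4): (53/2)/2 = 53/4; row 5 (s5): entry 0 ≤ 0, skip.
Minimum ratio 5/6 is in the s1 row, so s1 leaves.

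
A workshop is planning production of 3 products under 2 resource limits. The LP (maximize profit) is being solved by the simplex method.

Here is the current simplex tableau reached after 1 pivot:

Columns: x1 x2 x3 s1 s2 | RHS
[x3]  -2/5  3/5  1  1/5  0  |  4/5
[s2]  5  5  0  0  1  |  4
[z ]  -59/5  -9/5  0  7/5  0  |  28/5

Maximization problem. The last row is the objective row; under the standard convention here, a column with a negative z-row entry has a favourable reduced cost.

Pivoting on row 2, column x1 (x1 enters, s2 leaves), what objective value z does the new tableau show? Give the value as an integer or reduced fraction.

376/25

Minimum ratio for x1: 4/5 = 4/5.
z changes by −(z-row coeff of x1)·ratio = −(-59/5)·(4/5) = 236/25.
New z = 28/5 + (236/25) = 376/25.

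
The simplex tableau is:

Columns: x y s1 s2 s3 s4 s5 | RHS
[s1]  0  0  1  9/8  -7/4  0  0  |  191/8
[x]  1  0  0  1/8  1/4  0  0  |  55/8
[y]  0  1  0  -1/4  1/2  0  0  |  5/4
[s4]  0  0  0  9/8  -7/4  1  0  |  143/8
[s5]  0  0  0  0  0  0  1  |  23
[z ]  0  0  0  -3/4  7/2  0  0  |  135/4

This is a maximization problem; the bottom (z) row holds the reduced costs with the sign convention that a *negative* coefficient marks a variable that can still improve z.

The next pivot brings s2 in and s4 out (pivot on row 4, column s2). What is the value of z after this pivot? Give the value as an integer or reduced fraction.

Minimum ratio for s2: (143/8)/(9/8) = 143/9.
z changes by −(z-row coeff of s2)·ratio = −(-3/4)·(143/9) = 143/12.
New z = 135/4 + (143/12) = 137/3.

137/3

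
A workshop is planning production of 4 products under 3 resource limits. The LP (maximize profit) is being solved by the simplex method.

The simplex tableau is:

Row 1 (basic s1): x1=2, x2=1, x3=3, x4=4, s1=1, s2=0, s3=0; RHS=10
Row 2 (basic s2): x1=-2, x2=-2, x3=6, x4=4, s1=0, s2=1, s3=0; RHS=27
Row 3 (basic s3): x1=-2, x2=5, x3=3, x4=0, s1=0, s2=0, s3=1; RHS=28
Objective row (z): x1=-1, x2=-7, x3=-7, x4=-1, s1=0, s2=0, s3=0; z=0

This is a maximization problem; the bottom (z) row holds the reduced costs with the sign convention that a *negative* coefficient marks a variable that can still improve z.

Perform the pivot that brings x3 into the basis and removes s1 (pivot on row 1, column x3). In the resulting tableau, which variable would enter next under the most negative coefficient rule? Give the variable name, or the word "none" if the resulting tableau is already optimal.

x2

Pivot element 3. New z-row = old z-row − (-7)·(row 1/3).
Updated z-row coefficients: x1: 11/3, x2: -14/3, x3: 0, x4: 25/3, s1: 7/3, s2: 0, s3: 0.
The most negative is -14/3 in column x2, so x2 would enter next.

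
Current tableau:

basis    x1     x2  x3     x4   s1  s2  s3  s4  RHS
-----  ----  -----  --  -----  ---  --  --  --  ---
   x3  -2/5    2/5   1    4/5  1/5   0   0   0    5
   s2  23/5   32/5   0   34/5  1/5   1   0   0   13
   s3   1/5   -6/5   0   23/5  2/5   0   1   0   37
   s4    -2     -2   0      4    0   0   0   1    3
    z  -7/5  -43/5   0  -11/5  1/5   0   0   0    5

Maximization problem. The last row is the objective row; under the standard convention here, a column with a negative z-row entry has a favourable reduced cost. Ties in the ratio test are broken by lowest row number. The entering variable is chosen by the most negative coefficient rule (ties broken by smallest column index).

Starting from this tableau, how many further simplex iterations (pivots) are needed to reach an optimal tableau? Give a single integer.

pivot: x2 in, s2 out → z = 719/32
No improving column remains; optimal.

1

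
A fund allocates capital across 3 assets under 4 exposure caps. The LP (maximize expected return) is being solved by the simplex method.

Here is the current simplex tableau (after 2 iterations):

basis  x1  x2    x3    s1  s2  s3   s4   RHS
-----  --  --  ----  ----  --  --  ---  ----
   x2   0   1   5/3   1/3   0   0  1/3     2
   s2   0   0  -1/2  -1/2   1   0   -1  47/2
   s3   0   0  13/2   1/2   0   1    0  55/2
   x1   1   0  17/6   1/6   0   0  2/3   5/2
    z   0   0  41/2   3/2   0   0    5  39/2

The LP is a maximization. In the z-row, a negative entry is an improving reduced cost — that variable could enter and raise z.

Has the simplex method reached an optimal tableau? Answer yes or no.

No objective-row coefficient is strictly negative, so no entering variable exists; the tableau is optimal.

yes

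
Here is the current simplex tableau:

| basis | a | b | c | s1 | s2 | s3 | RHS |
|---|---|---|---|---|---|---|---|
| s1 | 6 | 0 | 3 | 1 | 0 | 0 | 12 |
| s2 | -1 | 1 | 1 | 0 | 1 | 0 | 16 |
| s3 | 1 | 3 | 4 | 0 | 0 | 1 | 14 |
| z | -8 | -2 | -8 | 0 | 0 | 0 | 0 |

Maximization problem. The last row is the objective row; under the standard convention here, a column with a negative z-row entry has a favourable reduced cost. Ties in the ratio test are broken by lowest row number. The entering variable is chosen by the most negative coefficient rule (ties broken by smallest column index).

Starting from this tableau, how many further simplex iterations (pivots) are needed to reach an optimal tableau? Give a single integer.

pivot: a in, s1 out → z = 16
pivot: c in, s3 out → z = 208/7
No improving column remains; optimal.

2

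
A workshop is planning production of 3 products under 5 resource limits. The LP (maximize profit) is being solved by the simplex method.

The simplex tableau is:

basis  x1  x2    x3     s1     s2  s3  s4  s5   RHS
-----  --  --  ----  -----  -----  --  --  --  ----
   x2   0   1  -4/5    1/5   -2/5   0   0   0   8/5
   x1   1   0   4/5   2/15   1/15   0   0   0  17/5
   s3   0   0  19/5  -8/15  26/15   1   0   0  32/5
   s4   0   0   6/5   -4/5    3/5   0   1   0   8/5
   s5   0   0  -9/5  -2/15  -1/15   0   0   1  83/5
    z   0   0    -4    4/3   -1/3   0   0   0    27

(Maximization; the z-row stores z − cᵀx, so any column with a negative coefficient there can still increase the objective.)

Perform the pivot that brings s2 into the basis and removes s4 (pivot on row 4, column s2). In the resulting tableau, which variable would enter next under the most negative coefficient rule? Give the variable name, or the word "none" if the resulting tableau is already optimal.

x3

Pivot element 3/5. New z-row = old z-row − (-1/3)·(row 4/(3/5)).
Updated z-row coefficients: x1: 0, x2: 0, x3: -10/3, s1: 8/9, s2: 0, s3: 0, s4: 5/9, s5: 0.
The most negative is -10/3 in column x3, so x3 would enter next.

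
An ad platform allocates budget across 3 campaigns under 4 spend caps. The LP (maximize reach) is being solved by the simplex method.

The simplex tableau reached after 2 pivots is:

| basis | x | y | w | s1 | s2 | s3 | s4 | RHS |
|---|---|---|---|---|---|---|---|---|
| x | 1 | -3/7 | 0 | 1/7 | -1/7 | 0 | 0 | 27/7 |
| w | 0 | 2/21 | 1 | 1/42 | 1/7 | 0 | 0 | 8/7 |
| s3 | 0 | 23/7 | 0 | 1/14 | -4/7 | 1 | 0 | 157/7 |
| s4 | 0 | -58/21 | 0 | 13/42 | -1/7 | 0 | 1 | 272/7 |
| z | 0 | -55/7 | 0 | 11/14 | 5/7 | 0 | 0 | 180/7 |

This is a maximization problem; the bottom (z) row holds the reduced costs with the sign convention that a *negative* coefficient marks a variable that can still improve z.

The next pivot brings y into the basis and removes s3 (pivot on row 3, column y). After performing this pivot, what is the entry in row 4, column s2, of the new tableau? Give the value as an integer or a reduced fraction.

-43/69

Pivot element is row 3, column y: 23/7.
Normalize row 3: new (row 3, s2) = (-4/7)/(23/7) = -4/23.
row 4 ← row 4 − (-58/21)·(new row 3): -1/7 − (-58/21)·(-4/23) = -43/69.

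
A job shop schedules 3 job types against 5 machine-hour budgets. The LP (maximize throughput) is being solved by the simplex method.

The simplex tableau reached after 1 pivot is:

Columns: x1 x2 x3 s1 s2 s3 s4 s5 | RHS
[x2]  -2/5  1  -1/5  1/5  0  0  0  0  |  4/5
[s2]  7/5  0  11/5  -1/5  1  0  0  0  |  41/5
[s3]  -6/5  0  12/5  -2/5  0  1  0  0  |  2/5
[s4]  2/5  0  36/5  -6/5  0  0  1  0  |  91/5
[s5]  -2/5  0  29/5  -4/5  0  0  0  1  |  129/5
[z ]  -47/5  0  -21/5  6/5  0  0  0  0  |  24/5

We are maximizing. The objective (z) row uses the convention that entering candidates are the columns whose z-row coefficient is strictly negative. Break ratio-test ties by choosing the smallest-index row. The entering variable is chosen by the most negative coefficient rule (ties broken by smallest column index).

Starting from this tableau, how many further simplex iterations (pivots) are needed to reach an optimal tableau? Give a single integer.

2

pivot: x1 in, s2 out → z = 419/7
pivot: s1 in, x2 out → z = 63
No improving column remains; optimal.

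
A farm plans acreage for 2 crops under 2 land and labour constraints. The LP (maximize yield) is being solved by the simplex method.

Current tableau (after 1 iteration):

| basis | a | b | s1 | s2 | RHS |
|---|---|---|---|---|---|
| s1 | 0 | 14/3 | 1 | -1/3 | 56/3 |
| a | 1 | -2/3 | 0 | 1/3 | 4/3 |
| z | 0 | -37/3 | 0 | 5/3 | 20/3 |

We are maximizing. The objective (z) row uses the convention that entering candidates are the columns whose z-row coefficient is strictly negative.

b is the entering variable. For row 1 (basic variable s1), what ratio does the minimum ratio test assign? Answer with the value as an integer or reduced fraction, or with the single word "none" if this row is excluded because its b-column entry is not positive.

Ratio = RHS / (b entry) = (56/3) / (14/3) = 4.

4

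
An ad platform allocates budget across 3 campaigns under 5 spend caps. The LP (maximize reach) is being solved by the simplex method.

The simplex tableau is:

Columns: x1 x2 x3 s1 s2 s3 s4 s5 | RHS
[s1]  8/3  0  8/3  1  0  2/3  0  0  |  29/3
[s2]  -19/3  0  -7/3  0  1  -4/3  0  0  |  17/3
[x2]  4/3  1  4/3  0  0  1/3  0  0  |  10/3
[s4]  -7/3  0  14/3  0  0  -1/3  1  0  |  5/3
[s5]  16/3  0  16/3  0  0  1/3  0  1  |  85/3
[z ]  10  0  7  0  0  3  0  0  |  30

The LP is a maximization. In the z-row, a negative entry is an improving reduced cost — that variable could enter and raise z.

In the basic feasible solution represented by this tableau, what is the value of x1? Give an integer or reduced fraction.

x1 is nonbasic (not in the basis column), so its value in the current BFS is 0.

0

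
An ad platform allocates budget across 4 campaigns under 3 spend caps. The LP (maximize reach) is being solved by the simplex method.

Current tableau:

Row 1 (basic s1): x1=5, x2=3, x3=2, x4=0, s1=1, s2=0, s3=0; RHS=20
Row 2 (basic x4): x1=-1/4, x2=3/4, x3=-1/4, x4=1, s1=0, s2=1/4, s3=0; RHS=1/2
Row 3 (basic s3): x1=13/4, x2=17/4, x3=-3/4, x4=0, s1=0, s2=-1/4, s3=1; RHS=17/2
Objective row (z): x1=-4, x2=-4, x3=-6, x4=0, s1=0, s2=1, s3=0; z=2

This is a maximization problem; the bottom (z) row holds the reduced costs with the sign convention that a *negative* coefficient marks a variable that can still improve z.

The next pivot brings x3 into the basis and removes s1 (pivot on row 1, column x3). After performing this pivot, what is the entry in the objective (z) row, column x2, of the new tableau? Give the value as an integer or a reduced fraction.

5

Pivot element is row 1, column x3: 2.
Normalize row 1: new (row 1, x2) = 3/2 = 3/2.
z-row ← z-row − (-6)·(new row 1): -4 − (-6)·(3/2) = 5.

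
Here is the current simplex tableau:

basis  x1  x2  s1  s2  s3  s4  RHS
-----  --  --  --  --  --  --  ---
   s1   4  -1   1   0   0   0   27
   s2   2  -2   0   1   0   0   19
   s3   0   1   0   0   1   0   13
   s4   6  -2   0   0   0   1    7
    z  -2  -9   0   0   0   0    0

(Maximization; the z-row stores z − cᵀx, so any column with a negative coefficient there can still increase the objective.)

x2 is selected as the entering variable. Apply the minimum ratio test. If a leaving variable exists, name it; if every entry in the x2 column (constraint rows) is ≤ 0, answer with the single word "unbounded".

Ratios: row 1 (s1): entry -1 ≤ 0, skip; row 2 (s2): entry -2 ≤ 0, skip; row 3 (s3): 13/1 = 13; row 4 (s4): entry -2 ≤ 0, skip.
Minimum ratio is in the s3 row, so s3 leaves.

s3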